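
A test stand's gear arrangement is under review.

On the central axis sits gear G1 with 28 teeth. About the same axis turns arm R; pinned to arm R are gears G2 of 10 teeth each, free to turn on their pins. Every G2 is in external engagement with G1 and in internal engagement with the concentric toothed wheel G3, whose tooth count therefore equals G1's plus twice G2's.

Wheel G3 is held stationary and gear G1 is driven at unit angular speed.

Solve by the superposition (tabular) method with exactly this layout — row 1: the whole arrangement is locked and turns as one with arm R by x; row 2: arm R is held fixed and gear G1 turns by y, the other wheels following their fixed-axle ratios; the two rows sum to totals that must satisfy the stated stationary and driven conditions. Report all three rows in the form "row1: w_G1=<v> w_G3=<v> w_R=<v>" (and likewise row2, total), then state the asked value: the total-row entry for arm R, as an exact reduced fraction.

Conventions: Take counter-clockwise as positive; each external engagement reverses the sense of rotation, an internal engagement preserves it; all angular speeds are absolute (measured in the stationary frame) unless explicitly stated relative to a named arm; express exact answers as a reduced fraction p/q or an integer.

row1: w_G1=7/19 w_G3=7/19 w_R=7/19
row2: w_G1=12/19 w_G3=-7/19 w_R=0
total: w_G1=1 w_G3=0 w_R=7/19
asked value: 7/19

topology: planetary set — G1 28T / G2 10T / G3 48T, arm = carrier (Willis)
row 1 — lock + rotate with arm: ω_sun = ω_ring = ω_arm = x
superposition row 2 [arm held]: sun y, ring −(28/48)·y, arm 0
boundary: total ω_ring = x − (28/48)·y = 0 and total ω_sun = x + y = 1  ⇒  y = 12/19, x = 7/19
row 2 ring = −(28/48)·12/19 = -7/19
totals (row 1 + row 2): sun 7/19 + 12/19 = 1, ring 7/19 + (-7/19) = 0, arm 7/19 + 0 = 7/19
asked cell (total, arm) = 7/19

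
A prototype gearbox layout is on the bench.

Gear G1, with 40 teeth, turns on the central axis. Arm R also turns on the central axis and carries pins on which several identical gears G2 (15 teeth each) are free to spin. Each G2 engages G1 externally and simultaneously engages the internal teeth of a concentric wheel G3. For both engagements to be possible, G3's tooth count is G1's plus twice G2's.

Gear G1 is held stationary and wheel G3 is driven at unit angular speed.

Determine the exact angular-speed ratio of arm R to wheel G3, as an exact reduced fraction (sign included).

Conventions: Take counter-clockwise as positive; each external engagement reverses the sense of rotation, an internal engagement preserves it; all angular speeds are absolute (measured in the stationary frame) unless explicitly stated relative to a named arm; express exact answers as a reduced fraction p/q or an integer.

class = planetary set [G3 = 40+2·15 = 70; Willis about the carrier]
ring teeth: 40 + 2·15 = 70
40(ω_sun−ω_arm) = −70(ω_ring−ω_arm),  ω_sun = 0, ω_ring = 1
40(0−ω_arm) = −70(1−ω_arm)  ⇒  110·ω_arm = 70  ⇒  ω_arm = 7/11
ω_out/ω_in = 7/11

7/11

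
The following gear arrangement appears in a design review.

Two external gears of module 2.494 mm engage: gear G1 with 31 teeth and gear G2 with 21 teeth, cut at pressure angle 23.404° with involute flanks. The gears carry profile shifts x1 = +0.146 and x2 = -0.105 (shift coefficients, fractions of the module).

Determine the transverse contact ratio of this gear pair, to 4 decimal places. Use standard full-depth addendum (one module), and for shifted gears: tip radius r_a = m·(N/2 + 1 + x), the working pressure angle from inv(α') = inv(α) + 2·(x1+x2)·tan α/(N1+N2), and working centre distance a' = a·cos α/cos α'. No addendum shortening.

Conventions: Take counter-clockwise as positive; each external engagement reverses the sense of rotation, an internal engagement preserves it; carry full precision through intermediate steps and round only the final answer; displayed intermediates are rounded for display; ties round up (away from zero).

1.4906

topology: single-mesh involute geometry — m = 2.494, 31T/21T pair
base radii: r_b1 = 35.476569, r_b2 = 24.032514
tip radii: r_a1 = 41.515124, r_a2 = 28.419130
inv(α') = inv(23.404°) + 2·(+0.146-0.105)·tan α/(31+21) = 0.02502720  ⇒  α' = 23.61069°
a' = a·cos α / cos α' = 64.8440·cos 23.404°/cos 23.61069° = 64.945829
action lengths: √(r_a1²−r_b1²) = 21.561971, √(r_a2²−r_b2²) = 15.168560
base pitch p_b = π·m·cos α = 7.190511
CR = (21.561971 + 15.168560 − 64.945829·sin 23.61069°)/7.190511 = 1.490634
contact ratio ≈ 1.4906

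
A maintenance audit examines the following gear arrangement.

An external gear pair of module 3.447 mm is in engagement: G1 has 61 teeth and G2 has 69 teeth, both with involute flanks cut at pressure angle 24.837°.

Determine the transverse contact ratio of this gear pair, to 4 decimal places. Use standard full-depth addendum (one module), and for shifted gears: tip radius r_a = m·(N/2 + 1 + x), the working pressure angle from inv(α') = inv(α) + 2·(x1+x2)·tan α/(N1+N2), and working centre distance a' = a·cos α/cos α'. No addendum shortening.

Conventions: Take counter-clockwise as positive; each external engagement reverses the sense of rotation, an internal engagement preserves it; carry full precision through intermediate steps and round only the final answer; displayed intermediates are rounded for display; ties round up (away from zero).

recognized (one external pair, fixed centres): single-mesh tooth geometry, m = 3.447, N1 = 61, N2 = 69
base radii: r_b1 = 95.409326, r_b2 = 107.922025
tip radii: r_a1 = 108.580500, r_a2 = 122.368500
no profile shift: α' = α, a' = a
action lengths: √(r_a1²−r_b1²) = 51.834211, √(r_a2²−r_b2²) = 57.679168
base pitch p_b = π·m·cos α = 9.827450
CR = (51.834211 + 57.679168 − 224.055000·sin 24.83700°)/9.827450 = 1.567214
contact ratio ≈ 1.5672

1.5672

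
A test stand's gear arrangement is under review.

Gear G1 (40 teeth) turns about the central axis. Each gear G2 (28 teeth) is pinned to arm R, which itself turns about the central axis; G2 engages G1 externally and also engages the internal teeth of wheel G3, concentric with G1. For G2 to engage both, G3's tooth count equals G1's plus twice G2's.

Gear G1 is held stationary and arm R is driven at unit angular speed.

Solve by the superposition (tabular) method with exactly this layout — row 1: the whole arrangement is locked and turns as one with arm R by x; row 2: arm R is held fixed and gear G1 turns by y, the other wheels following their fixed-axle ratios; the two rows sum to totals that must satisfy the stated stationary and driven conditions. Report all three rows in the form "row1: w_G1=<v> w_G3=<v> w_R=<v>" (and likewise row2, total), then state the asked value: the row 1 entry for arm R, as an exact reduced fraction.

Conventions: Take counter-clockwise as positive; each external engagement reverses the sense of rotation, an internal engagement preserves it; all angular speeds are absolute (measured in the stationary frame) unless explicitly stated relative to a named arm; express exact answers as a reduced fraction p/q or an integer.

row1: w_G1=1 w_G3=1 w_R=1
row2: w_G1=-1 w_G3=5/12 w_R=0
total: w_G1=0 w_G3=17/12 w_R=1
asked value: 1

recognized (axles ride arm R): planetary set, 40/28/96 teeth
superposition row 1 [locked train]: every member turns x
superposition row 2 [arm held]: sun y, ring −(40/96)·y, arm 0
boundary: total ω_sun = x + y = 0 and total ω_arm = x = 1  ⇒  y = -1, x = 1
row 2 ring = −(40/96)·(-1) = 5/12
totals (row 1 + row 2): sun 1 + (-1) = 0, ring 1 + 5/12 = 17/12, arm 1 + 0 = 1
asked cell (row1, arm) = 1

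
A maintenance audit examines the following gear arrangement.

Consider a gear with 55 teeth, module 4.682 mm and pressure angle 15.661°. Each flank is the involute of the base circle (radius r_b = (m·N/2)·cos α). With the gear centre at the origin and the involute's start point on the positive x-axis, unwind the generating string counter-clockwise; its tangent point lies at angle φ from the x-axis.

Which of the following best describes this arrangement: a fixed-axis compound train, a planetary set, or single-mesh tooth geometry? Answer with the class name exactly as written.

single-mesh tooth geometry

class = single-mesh tooth geometry [base-circle involute, m = 4.682, 55T]
classification: single-mesh tooth geometry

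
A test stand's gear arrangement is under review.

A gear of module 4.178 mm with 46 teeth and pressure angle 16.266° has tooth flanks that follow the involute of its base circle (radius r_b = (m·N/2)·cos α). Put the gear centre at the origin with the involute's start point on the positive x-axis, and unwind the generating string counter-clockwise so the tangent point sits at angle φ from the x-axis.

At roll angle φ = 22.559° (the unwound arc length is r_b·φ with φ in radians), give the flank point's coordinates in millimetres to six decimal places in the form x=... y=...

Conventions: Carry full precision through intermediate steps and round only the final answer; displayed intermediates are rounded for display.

x=99.123000 y=1.847896

recognized (one wheel, involute flank): single-mesh tooth geometry, m = 4.178, N = 46
pitch radius r_p = m·N/2 = 4.178·46/2 = 96.094000
base radius r_b = r_p·cos α = 96.094000·cos 16.266° = 92.247518
roll angle φ = 22.559° = 0.39372883 rad
x = r_b·(cos φ + φ·sin φ) = 99.123000
y = r_b·(sin φ − φ·cos φ) = 1.847896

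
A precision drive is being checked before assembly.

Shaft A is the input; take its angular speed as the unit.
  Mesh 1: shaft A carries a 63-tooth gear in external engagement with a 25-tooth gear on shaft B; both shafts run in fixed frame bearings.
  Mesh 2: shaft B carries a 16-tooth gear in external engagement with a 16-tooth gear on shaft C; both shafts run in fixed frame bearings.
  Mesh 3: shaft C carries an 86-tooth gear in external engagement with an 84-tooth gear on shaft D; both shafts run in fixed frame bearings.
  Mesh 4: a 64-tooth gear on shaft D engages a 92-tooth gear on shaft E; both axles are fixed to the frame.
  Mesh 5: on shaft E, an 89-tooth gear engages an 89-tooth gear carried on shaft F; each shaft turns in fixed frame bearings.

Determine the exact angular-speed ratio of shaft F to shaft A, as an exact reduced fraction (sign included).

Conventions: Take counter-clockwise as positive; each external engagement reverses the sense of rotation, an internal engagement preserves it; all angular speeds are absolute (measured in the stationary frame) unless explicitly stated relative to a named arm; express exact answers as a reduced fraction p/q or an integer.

class = fixed-axis compound train [5 meshes; 5 ratios multiply, 5 sense flips]
mesh 1 [63T→25T]: running ratio 63/25, sense −
mesh 2 [16T→16T]: running ratio 63/25, sense +
mesh 3 [86T→84T]: running ratio 129/50, sense −
mesh 4 [64T→92T]: running ratio 1032/575, sense +
mesh 5 [89T→89T]: running ratio 1032/575, sense −
ω_out/ω_in = -1032/575

-1032/575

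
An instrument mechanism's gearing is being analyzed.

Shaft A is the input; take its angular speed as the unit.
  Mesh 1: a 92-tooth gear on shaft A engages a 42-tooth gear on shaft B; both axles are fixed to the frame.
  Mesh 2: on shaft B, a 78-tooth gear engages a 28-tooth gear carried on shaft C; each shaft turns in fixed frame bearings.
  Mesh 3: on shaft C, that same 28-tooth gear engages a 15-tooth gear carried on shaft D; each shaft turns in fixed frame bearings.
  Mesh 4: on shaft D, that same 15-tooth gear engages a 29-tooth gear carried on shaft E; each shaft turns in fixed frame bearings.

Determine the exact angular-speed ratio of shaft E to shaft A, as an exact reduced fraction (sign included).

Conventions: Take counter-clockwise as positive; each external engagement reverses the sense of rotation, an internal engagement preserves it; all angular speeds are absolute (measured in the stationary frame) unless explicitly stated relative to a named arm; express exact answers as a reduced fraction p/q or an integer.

1196/203

class = fixed-axis compound train [4 meshes; 4 ratios multiply, 4 sense flips]
mesh 1 [92T→42T]: running ratio 46/21, sense −
mesh 2 [78T→28T]: running ratio 299/49, sense +
mesh 3 [28T→15T]: running ratio 1196/105, sense −
mesh 4 [15T→29T]: running ratio 1196/203, sense +
ω_out/ω_in = 1196/203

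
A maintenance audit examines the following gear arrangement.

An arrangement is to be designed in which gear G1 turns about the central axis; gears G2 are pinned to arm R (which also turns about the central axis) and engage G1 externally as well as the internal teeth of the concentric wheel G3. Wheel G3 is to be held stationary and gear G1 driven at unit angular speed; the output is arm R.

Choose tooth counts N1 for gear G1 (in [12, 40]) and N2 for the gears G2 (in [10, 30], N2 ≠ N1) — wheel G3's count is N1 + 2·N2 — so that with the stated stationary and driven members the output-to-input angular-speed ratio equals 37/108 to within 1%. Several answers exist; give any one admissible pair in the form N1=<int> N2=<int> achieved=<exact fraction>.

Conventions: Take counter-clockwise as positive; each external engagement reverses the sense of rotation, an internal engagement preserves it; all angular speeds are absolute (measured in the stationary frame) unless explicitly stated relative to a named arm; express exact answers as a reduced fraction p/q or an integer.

N1=37 N2=17 achieved=37/108

topology: planetary set — design target 37/108, arm = carrier (Willis)
Willis with ω_ring = 0: ω_arm/ω_sun = N1/(N1+N3); set equal to 37/108  ⇒  N3/N1 = 1/(37/108) − 1 = 71/37
N3 = N1 + 2·N2  ⇒  N2/N1 = (N3/N1 − 1)/2 = (71/37 − 1)/2 = 17/37
smallest multiple with N1 ≥ 12 and N2 ≥ 10: k = 1  ⇒  N1 = 1·37 = 37, N2 = 1·17 = 17 (N1 ≤ 40, N2 ≤ 30, N2 ≠ N1 ✓), N3 = 37 + 2·17 = 71
check: N1/(N1+N3) with N1 = 37, N3 = 71 gives 37/108; |achieved − target| = 0 ≤ 37/10800 ✓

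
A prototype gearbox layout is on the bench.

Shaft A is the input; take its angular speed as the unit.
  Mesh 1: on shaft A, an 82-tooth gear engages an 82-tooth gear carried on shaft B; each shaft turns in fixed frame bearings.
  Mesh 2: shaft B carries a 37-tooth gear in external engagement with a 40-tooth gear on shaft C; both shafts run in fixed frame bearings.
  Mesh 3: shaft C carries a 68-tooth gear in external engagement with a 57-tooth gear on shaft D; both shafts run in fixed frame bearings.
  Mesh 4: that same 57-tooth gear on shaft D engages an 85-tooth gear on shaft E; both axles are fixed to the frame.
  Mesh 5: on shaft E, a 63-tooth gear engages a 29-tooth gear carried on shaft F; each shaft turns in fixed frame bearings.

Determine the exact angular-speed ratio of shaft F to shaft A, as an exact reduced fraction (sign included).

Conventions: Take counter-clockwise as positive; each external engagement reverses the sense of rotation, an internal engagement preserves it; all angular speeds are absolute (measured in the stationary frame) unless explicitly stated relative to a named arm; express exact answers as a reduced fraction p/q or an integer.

-2331/1450

class = fixed-axis compound train [5 meshes; 5 ratios multiply, 5 sense flips]
mesh 1 [82T→82T]: running ratio 1, sense −
mesh 2 [37T→40T]: running ratio 37/40, sense +
mesh 3 [68T→57T]: running ratio 629/570, sense −
mesh 4 [57T→85T]: running ratio 37/50, sense +
mesh 5 [63T→29T]: running ratio 2331/1450, sense −
ω_out/ω_in = -2331/1450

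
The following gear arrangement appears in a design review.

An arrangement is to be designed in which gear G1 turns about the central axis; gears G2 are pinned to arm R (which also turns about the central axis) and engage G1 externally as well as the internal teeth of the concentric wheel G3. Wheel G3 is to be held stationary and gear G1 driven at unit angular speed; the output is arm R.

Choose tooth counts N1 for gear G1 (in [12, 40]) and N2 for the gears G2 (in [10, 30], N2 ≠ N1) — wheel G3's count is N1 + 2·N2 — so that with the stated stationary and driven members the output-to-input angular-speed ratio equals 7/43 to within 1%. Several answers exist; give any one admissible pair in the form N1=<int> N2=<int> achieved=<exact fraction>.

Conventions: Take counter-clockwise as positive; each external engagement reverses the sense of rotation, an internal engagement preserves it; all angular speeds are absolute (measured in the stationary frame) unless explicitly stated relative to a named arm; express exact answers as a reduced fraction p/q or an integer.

class = planetary set [ratio 7/43 wanted; Willis about the carrier]
Willis with ω_ring = 0: ω_arm/ω_sun = N1/(N1+N3); set equal to 7/43  ⇒  N3/N1 = 1/(7/43) − 1 = 36/7
N3 = N1 + 2·N2  ⇒  N2/N1 = (N3/N1 − 1)/2 = (36/7 − 1)/2 = 29/14
smallest multiple with N1 ≥ 12 and N2 ≥ 10: k = 1  ⇒  N1 = 1·14 = 14, N2 = 1·29 = 29 (N1 ≤ 40, N2 ≤ 30, N2 ≠ N1 ✓), N3 = 14 + 2·29 = 72
check: N1/(N1+N3) with N1 = 14, N3 = 72 gives 7/43; |achieved − target| = 0 ≤ 7/4300 ✓

N1=14 N2=29 achieved=7/43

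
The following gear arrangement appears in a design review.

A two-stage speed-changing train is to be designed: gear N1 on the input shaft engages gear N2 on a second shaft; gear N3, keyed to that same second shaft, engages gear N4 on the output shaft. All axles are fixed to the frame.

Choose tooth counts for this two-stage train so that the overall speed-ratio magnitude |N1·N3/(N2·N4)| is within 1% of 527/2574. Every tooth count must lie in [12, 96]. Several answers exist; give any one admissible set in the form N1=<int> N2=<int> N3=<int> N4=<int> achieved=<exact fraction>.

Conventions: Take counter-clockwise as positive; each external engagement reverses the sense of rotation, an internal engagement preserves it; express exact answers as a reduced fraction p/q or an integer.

N1=17 N2=33 N3=31 N4=78 achieved=527/2574

topology: fixed-axis compound train — 2 stages, target 527/2574
target = 527/2574 in lowest terms: an exact hit needs N1·N3 = k·527 and N2·N4 = k·2574 for one integer k, every count in [12, 96]; additionally prefer no 1:1 stage (N1 ≠ N2, N3 ≠ N4)
k = 1: N1·N3 = 527 = 17·31, N2·N4 = 2574 = 33·78
achieved = 17·31/(33·78) = 527/2574; |achieved − target| = 0 ≤ 527/257400 ✓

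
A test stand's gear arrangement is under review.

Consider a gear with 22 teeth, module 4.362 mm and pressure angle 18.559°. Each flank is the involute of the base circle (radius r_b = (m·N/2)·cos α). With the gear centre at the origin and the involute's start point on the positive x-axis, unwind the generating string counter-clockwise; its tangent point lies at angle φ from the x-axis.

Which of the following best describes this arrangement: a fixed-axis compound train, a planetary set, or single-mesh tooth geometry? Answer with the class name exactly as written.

recognized (one wheel, involute flank): single-mesh tooth geometry, m = 4.362, N = 22
classification: single-mesh tooth geometry

single-mesh tooth geometry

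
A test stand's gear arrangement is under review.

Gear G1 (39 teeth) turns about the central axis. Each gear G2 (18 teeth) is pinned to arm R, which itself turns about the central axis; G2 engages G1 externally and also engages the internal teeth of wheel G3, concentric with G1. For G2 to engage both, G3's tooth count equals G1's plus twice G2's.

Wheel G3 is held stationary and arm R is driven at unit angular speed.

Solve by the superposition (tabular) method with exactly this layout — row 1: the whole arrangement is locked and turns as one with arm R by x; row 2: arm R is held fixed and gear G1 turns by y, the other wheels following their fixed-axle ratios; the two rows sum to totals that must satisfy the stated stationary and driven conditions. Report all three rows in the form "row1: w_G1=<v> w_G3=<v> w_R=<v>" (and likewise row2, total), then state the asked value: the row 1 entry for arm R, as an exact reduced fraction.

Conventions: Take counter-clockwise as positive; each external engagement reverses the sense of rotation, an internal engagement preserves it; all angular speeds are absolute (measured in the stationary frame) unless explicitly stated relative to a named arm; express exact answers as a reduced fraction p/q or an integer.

row1: w_G1=1 w_G3=1 w_R=1
row2: w_G1=25/13 w_G3=-1 w_R=0
total: w_G1=38/13 w_G3=0 w_R=1
asked value: 1

topology: planetary set — G1 39T / G2 18T / G3 75T, arm = carrier (Willis)
row 1 — lock + rotate with arm: ω_sun = ω_ring = ω_arm = x
superposition row 2 [arm held]: sun y, ring −(39/75)·y, arm 0
boundary: total ω_ring = x − (39/75)·y = 0 and total ω_arm = x = 1  ⇒  y = 25/13, x = 1
row 2 ring = −(39/75)·25/13 = -1
totals (row 1 + row 2): sun 1 + 25/13 = 38/13, ring 1 + (-1) = 0, arm 1 + 0 = 1
asked cell (row1, arm) = 1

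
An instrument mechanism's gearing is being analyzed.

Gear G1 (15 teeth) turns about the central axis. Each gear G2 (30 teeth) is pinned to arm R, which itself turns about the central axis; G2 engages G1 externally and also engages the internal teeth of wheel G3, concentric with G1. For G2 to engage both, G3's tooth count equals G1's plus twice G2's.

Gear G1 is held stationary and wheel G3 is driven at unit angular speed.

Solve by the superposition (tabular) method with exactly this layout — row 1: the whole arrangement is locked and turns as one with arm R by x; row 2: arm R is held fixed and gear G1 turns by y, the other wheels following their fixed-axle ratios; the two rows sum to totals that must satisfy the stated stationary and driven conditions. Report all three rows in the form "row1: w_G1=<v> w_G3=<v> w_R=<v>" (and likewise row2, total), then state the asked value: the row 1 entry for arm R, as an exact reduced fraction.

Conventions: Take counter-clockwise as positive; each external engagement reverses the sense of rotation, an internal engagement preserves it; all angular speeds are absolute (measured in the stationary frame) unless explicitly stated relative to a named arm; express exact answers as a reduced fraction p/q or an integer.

class = planetary set [G3 = 15+2·30 = 75; Willis about the carrier]
row 1 (train locked, turned with arm): all members turn x
row 2 (arm held, sun turns y): ω_ring = −(15/75)·y, ω_arm = 0
boundary: total ω_sun = x + y = 0 and total ω_ring = x − (15/75)·y = 1  ⇒  y = -5/6, x = 5/6
row 2 ring = −(15/75)·(-5/6) = 1/6
totals (row 1 + row 2): sun 5/6 + (-5/6) = 0, ring 5/6 + 1/6 = 1, arm 5/6 + 0 = 5/6
asked cell (row1, arm) = 5/6

row1: w_G1=5/6 w_G3=5/6 w_R=5/6
row2: w_G1=-5/6 w_G3=1/6 w_R=0
total: w_G1=0 w_G3=1 w_R=5/6
asked value: 5/6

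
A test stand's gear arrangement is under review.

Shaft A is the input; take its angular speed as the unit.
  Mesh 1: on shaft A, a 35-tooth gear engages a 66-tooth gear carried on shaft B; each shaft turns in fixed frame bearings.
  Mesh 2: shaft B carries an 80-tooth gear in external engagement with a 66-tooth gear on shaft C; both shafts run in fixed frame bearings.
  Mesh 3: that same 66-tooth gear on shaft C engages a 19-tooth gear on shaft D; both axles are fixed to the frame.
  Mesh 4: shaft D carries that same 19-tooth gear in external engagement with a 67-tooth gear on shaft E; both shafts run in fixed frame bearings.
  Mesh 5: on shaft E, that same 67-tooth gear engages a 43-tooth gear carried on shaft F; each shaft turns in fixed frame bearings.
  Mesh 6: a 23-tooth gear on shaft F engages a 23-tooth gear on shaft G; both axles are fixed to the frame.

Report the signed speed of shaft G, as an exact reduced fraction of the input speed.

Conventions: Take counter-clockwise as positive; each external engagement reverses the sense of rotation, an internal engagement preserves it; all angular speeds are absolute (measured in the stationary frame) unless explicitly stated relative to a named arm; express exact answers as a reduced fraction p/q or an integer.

1400/1419

6-mesh fixed-axis compound train (all bearings frame-fixed)
mesh 1 [35T→66T]: |ω|/ω_in = 1×35/66 = 35/66, sense flips to −
mesh 2 [80T→66T]: |ω|/ω_in = (35/66)×80/66 = 700/1089, sense flips to +
mesh 3 [66T→19T]: |ω|/ω_in = (700/1089)×66/19 = 1400/627, sense flips to −
mesh 4 [19T→67T]: |ω|/ω_in = (1400/627)×19/67 = 1400/2211, sense flips to +
mesh 5 [67T→43T]: |ω|/ω_in = (1400/2211)×67/43 = 1400/1419, sense flips to −
mesh 6 [23T→23T]: |ω|/ω_in = (1400/1419)×23/23 = 1400/1419, sense flips to +
signed output speed (× input speed) = 1400/1419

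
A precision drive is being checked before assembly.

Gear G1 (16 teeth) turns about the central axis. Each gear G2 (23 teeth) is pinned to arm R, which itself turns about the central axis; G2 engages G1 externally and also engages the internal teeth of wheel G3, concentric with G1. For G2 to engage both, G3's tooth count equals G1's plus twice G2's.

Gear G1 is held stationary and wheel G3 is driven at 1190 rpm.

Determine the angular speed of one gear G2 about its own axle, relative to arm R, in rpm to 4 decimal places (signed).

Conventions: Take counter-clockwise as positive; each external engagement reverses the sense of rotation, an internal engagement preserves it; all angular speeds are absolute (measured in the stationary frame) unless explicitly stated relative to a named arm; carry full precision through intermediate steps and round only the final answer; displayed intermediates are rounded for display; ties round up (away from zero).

topology: planetary set — G1 16T / G2 23T / G3 62T, arm = carrier (Willis)
normalise by the input: solve with ω_ring = 1, then scale by 1190 rpm
ring teeth: 16 + 2·23 = 62
16(ω_sun−ω_arm) = −62(ω_ring−ω_arm),  ω_sun = 0, ω_ring = 1
16(0−ω_arm) = −62(1−ω_arm)  ⇒  78·ω_arm = 62  ⇒  ω_arm = 31/39
sun–planet mesh: 16·(0−31/39) = −23·(ω_p−ω_arm)  ⇒  ω_p−ω_arm = 496/897
scale: ω_p−ω_arm = 496/897 × 1190 rpm = +658.0156 rpm

+658.0156 rpm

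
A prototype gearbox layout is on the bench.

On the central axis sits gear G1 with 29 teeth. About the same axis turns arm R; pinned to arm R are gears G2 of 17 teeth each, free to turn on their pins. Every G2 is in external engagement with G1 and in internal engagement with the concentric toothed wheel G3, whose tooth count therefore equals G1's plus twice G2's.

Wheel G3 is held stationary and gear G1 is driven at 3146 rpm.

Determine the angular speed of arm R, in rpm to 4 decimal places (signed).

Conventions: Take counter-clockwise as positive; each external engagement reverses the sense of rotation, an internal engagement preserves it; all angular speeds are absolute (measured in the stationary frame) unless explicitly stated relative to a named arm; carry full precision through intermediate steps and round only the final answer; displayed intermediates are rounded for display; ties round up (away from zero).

+991.6739 rpm

recognized (axles ride arm R): planetary set, 29/17/63 teeth
normalise by the input: solve with ω_sun = 1, then scale by 3146 rpm
ring teeth: 29 + 2·17 = 63
29(ω_sun−ω_arm) = −63(ω_ring−ω_arm),  ω_ring = 0, ω_sun = 1
29(1−ω_arm) = −63(0−ω_arm)  ⇒  92·ω_arm = 29  ⇒  ω_arm = 29/92
scale: ω_arm = 29/92 × 3146 rpm = +991.6739 rpm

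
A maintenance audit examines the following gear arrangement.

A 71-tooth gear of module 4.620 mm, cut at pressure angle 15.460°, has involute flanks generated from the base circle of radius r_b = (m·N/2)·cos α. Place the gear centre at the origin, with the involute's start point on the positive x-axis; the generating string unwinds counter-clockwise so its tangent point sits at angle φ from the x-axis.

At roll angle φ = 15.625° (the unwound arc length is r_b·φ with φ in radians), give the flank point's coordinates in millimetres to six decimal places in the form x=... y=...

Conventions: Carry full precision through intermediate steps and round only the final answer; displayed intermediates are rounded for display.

topology: single-mesh involute geometry — m = 4.620, N = 71
pitch radius r_p = m·N/2 = 4.620·71/2 = 164.010000
base radius r_b = r_p·cos α = 164.010000·cos 15.460° = 158.075591
roll angle φ = 15.625° = 0.27270770 rad
x = r_b·(cos φ + φ·sin φ) = 163.844756
y = r_b·(sin φ − φ·cos φ) = 1.060724

x=163.844756 y=1.060724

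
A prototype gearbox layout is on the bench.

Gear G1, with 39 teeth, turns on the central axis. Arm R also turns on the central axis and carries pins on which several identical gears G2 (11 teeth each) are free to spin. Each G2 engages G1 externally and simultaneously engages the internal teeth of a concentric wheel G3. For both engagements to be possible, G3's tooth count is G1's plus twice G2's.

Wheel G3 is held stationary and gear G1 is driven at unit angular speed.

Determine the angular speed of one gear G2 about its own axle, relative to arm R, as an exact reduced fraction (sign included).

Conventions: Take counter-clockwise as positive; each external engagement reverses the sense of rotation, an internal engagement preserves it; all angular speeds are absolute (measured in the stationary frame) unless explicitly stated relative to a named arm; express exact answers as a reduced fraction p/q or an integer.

-2379/1100

class = planetary set [G3 = 39+2·11 = 61; Willis about the carrier]
ring teeth: 39 + 2·11 = 61
39(ω_sun−ω_arm) = −61(ω_ring−ω_arm),  ω_ring = 0, ω_sun = 1
39(1−ω_arm) = −61(0−ω_arm)  ⇒  100·ω_arm = 39  ⇒  ω_arm = 39/100
sun–planet mesh: 39·(1−39/100) = −11·(ω_p−ω_arm)  ⇒  ω_p−ω_arm = -2379/1100
exact speed ratio = -2379/1100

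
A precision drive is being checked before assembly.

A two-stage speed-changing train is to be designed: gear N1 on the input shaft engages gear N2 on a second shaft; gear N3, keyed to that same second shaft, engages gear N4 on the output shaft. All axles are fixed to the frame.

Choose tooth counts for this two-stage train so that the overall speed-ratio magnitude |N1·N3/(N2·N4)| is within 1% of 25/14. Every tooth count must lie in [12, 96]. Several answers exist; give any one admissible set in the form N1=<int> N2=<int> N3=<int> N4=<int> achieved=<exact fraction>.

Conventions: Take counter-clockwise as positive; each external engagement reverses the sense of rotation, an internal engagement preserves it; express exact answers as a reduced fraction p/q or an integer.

N1=12 N2=14 N3=25 N4=12 achieved=25/14

design class (target 25/14): fixed-axis compound train
target = 25/14 in lowest terms: an exact hit needs N1·N3 = k·25 and N2·N4 = k·14 for one integer k, every count in [12, 96]; additionally prefer no 1:1 stage (N1 ≠ N2, N3 ≠ N4)
k = 1…11: no 1:1-free in-range split of k·25 and k·14 into factor pairs; take k = 12
k = 12: N1·N3 = 300 = 12·25, N2·N4 = 168 = 14·12
achieved = 12·25/(14·12) = 25/14; |achieved − target| = 0 ≤ 1/56 ✓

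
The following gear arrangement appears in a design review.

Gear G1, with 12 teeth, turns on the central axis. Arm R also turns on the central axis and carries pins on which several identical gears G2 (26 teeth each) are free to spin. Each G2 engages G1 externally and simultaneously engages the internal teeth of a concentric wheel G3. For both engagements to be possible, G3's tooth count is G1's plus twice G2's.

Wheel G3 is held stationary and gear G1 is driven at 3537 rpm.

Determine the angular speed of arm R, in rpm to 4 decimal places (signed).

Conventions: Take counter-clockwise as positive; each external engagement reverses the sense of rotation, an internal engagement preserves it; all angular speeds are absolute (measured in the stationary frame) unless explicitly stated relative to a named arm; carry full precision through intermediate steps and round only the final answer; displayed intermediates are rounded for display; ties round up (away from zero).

+558.4737 rpm

recognized (axles ride arm R): planetary set, 12/26/64 teeth
normalise by the input: solve with ω_sun = 1, then scale by 3537 rpm
ring teeth: 12 + 2·26 = 64
12(ω_sun−ω_arm) = −64(ω_ring−ω_arm),  ω_ring = 0, ω_sun = 1
12(1−ω_arm) = −64(0−ω_arm)  ⇒  76·ω_arm = 12  ⇒  ω_arm = 3/19
scale: ω_arm = 3/19 × 3537 rpm = +558.4737 rpm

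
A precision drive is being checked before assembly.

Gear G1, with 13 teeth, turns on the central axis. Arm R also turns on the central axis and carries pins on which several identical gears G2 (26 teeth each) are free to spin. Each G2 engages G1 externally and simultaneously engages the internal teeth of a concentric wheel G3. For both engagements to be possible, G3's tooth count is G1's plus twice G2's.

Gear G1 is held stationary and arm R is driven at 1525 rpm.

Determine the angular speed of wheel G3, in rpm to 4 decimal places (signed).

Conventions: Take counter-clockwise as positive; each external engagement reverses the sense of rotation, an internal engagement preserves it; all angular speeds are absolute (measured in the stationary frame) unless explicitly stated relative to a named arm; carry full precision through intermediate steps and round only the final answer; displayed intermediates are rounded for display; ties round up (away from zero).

recognized (axles ride arm R): planetary set, 13/26/65 teeth
normalise by the input: solve with ω_arm = 1, then scale by 1525 rpm
ring teeth: 13 + 2·26 = 65
13(ω_sun−ω_arm) = −65(ω_ring−ω_arm),  ω_sun = 0, ω_arm = 1
ω_ring = 1 − (13/65)(0−1) = 6/5
scale: ω_ring = 6/5 × 1525 rpm = +1830.0000 rpm

+1830.0000 rpm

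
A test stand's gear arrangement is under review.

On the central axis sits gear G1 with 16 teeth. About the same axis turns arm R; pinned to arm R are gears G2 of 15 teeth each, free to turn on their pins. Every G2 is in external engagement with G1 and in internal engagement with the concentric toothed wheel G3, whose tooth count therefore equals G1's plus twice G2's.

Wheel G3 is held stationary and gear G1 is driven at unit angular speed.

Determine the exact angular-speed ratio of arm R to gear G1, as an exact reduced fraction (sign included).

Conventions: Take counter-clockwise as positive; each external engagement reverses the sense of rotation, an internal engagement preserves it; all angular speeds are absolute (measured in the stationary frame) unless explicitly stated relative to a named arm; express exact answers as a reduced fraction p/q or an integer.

topology: planetary set — G1 16T / G2 15T / G3 46T, arm = carrier (Willis)
ring teeth: 16 + 2·15 = 46
16(ω_sun−ω_arm) = −46(ω_ring−ω_arm),  ω_ring = 0, ω_sun = 1
16(1−ω_arm) = −46(0−ω_arm)  ⇒  62·ω_arm = 16  ⇒  ω_arm = 8/31
ω_out/ω_in = 8/31

8/31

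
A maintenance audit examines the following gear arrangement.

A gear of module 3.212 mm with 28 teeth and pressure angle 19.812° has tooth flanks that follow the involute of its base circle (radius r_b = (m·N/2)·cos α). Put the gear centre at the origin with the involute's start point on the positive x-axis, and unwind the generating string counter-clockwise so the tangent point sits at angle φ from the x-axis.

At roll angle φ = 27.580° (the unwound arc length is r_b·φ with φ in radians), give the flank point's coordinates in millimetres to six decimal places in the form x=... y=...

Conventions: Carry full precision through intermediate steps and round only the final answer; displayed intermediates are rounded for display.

x=46.927428 y=1.536747

topology: single-mesh involute geometry — m = 3.212, N = 28
pitch radius r_p = m·N/2 = 3.212·28/2 = 44.968000
base radius r_b = r_p·cos α = 44.968000·cos 19.812° = 42.306335
roll angle φ = 27.580° = 0.48136181 rad
x = r_b·(cos φ + φ·sin φ) = 46.927428
y = r_b·(sin φ − φ·cos φ) = 1.536747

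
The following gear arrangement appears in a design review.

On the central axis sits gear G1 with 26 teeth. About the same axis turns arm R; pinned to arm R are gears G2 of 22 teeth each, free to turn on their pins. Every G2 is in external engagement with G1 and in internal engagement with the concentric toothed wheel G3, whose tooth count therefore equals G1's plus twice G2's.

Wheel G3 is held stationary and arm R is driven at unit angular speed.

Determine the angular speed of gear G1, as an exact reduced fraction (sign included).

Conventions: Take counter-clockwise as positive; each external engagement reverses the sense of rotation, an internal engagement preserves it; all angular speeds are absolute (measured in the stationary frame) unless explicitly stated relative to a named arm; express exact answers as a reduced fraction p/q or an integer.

48/13

planetary set (26T centre, 22T on arm, 70T internal) — Willis relation
ring teeth: 26 + 2·22 = 70
26(ω_sun−ω_arm) = −70(ω_ring−ω_arm),  ω_ring = 0, ω_arm = 1
ω_sun = 1 − (70/26)(0−1) = 48/13
exact speed ratio = 48/13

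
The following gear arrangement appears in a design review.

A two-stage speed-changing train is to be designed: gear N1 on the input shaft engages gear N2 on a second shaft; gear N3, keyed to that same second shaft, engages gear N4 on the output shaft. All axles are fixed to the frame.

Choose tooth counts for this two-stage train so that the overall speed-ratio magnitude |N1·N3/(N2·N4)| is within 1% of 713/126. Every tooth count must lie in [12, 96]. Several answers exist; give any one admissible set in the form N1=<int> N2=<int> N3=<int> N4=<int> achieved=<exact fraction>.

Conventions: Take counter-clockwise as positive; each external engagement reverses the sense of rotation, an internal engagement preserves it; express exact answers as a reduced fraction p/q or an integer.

topology: fixed-axis compound train — 2 stages, target 713/126
target = 713/126 in lowest terms: an exact hit needs N1·N3 = k·713 and N2·N4 = k·126 for one integer k, every count in [12, 96]; additionally prefer no 1:1 stage (N1 ≠ N2, N3 ≠ N4)
k = 1: no 1:1-free in-range split of k·713 and k·126 into factor pairs; take k = 2
k = 2: N1·N3 = 1426 = 23·62, N2·N4 = 252 = 12·21
achieved = 23·62/(12·21) = 713/126; |achieved − target| = 0 ≤ 713/12600 ✓

N1=23 N2=12 N3=62 N4=21 achieved=713/126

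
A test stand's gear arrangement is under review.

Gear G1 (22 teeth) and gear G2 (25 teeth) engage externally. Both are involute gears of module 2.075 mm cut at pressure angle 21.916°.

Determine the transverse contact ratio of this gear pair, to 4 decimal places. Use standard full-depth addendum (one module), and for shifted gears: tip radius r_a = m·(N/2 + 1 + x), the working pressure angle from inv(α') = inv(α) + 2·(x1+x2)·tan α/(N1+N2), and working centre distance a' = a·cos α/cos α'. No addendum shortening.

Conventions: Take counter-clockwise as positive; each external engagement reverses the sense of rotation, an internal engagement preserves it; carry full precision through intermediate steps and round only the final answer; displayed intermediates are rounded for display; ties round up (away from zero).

single-mesh involute tooth geometry (22T engaging 25T at module 2.075)
base radii: r_b1 = 21.175484, r_b2 = 24.063050
tip radii: r_a1 = 24.900000, r_a2 = 28.012500
no profile shift: α' = α, a' = a
action lengths: √(r_a1²−r_b1²) = 13.099957, √(r_a2²−r_b2²) = 14.341191
base pitch p_b = π·m·cos α = 6.047704
CR = (13.099957 + 14.341191 − 48.762500·sin 21.91600°)/6.047704 = 1.527968
contact ratio ≈ 1.5280

1.5280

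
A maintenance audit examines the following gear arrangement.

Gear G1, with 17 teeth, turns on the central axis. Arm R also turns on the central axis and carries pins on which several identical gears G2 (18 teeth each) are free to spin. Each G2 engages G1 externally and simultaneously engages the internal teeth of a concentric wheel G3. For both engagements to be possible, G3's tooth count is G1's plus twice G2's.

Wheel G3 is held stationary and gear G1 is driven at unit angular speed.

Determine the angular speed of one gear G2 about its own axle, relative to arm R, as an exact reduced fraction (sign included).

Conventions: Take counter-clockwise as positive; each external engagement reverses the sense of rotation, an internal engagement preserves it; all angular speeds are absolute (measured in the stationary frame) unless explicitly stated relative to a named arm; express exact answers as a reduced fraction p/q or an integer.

-901/1260

class = planetary set [G3 = 17+2·18 = 53; Willis about the carrier]
ring teeth: 17 + 2·18 = 53
17(ω_sun−ω_arm) = −53(ω_ring−ω_arm),  ω_ring = 0, ω_sun = 1
17(1−ω_arm) = −53(0−ω_arm)  ⇒  70·ω_arm = 17  ⇒  ω_arm = 17/70
sun–planet mesh: 17·(1−17/70) = −18·(ω_p−ω_arm)  ⇒  ω_p−ω_arm = -901/1260
exact speed ratio = -901/1260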